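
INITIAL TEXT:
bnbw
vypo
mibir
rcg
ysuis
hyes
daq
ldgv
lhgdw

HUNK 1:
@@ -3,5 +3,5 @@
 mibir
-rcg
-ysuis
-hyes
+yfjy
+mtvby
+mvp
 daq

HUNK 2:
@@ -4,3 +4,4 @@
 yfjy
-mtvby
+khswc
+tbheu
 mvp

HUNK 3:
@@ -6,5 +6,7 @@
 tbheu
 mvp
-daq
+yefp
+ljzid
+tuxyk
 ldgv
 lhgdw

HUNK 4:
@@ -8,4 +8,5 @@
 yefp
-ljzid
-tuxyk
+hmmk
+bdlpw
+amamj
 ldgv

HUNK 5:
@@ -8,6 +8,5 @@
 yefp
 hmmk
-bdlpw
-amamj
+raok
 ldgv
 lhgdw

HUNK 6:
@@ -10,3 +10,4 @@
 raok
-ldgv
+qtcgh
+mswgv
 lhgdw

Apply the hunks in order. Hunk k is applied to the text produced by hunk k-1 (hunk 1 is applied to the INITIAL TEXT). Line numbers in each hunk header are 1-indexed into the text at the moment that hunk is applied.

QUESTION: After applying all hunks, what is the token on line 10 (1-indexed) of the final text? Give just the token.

Hunk 1: at line 3 remove [rcg,ysuis,hyes] add [yfjy,mtvby,mvp] -> 9 lines: bnbw vypo mibir yfjy mtvby mvp daq ldgv lhgdw
Hunk 2: at line 4 remove [mtvby] add [khswc,tbheu] -> 10 lines: bnbw vypo mibir yfjy khswc tbheu mvp daq ldgv lhgdw
Hunk 3: at line 6 remove [daq] add [yefp,ljzid,tuxyk] -> 12 lines: bnbw vypo mibir yfjy khswc tbheu mvp yefp ljzid tuxyk ldgv lhgdw
Hunk 4: at line 8 remove [ljzid,tuxyk] add [hmmk,bdlpw,amamj] -> 13 lines: bnbw vypo mibir yfjy khswc tbheu mvp yefp hmmk bdlpw amamj ldgv lhgdw
Hunk 5: at line 8 remove [bdlpw,amamj] add [raok] -> 12 lines: bnbw vypo mibir yfjy khswc tbheu mvp yefp hmmk raok ldgv lhgdw
Hunk 6: at line 10 remove [ldgv] add [qtcgh,mswgv] -> 13 lines: bnbw vypo mibir yfjy khswc tbheu mvp yefp hmmk raok qtcgh mswgv lhgdw
Final line 10: raok

Answer: raok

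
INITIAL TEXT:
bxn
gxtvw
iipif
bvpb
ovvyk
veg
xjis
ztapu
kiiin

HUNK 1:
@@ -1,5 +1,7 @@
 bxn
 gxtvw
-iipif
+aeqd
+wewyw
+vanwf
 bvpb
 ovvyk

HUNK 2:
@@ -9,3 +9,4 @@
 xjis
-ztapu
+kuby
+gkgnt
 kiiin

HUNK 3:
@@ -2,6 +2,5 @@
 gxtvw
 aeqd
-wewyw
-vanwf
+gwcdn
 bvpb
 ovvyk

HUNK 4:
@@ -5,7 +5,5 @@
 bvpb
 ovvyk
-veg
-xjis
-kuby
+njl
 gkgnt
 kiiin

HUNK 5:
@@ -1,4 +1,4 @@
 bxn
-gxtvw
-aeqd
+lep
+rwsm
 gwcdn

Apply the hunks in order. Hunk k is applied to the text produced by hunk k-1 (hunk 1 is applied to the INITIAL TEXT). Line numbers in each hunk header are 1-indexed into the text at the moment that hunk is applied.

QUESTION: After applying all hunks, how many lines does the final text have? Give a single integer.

Hunk 1: at line 1 remove [iipif] add [aeqd,wewyw,vanwf] -> 11 lines: bxn gxtvw aeqd wewyw vanwf bvpb ovvyk veg xjis ztapu kiiin
Hunk 2: at line 9 remove [ztapu] add [kuby,gkgnt] -> 12 lines: bxn gxtvw aeqd wewyw vanwf bvpb ovvyk veg xjis kuby gkgnt kiiin
Hunk 3: at line 2 remove [wewyw,vanwf] add [gwcdn] -> 11 lines: bxn gxtvw aeqd gwcdn bvpb ovvyk veg xjis kuby gkgnt kiiin
Hunk 4: at line 5 remove [veg,xjis,kuby] add [njl] -> 9 lines: bxn gxtvw aeqd gwcdn bvpb ovvyk njl gkgnt kiiin
Hunk 5: at line 1 remove [gxtvw,aeqd] add [lep,rwsm] -> 9 lines: bxn lep rwsm gwcdn bvpb ovvyk njl gkgnt kiiin
Final line count: 9

Answer: 9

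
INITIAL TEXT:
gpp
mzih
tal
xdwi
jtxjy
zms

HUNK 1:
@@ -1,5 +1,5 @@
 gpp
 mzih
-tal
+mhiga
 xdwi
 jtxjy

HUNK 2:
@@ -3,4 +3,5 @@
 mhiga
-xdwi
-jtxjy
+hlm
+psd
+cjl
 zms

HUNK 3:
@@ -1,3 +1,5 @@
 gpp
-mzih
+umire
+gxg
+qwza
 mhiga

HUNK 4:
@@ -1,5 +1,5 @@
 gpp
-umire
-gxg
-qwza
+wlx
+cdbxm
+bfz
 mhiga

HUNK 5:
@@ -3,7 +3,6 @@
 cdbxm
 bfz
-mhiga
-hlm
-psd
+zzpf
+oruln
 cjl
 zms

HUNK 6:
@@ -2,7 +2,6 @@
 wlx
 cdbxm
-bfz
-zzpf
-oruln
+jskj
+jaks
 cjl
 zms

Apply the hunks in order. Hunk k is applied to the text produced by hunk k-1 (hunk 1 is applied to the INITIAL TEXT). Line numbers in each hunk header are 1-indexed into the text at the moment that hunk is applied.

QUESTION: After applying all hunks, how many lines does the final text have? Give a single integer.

Hunk 1: at line 1 remove [tal] add [mhiga] -> 6 lines: gpp mzih mhiga xdwi jtxjy zms
Hunk 2: at line 3 remove [xdwi,jtxjy] add [hlm,psd,cjl] -> 7 lines: gpp mzih mhiga hlm psd cjl zms
Hunk 3: at line 1 remove [mzih] add [umire,gxg,qwza] -> 9 lines: gpp umire gxg qwza mhiga hlm psd cjl zms
Hunk 4: at line 1 remove [umire,gxg,qwza] add [wlx,cdbxm,bfz] -> 9 lines: gpp wlx cdbxm bfz mhiga hlm psd cjl zms
Hunk 5: at line 3 remove [mhiga,hlm,psd] add [zzpf,oruln] -> 8 lines: gpp wlx cdbxm bfz zzpf oruln cjl zms
Hunk 6: at line 2 remove [bfz,zzpf,oruln] add [jskj,jaks] -> 7 lines: gpp wlx cdbxm jskj jaks cjl zms
Final line count: 7

Answer: 7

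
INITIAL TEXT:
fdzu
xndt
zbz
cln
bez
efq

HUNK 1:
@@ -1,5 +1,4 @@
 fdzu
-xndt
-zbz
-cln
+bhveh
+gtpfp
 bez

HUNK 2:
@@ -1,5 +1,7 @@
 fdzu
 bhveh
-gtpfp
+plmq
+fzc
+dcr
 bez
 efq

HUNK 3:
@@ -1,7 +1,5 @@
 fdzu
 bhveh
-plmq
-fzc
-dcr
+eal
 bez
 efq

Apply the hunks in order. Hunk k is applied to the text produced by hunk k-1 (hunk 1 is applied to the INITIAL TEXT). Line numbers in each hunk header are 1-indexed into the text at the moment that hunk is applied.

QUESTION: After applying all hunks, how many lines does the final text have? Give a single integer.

Answer: 5

Derivation:
Hunk 1: at line 1 remove [xndt,zbz,cln] add [bhveh,gtpfp] -> 5 lines: fdzu bhveh gtpfp bez efq
Hunk 2: at line 1 remove [gtpfp] add [plmq,fzc,dcr] -> 7 lines: fdzu bhveh plmq fzc dcr bez efq
Hunk 3: at line 1 remove [plmq,fzc,dcr] add [eal] -> 5 lines: fdzu bhveh eal bez efq
Final line count: 5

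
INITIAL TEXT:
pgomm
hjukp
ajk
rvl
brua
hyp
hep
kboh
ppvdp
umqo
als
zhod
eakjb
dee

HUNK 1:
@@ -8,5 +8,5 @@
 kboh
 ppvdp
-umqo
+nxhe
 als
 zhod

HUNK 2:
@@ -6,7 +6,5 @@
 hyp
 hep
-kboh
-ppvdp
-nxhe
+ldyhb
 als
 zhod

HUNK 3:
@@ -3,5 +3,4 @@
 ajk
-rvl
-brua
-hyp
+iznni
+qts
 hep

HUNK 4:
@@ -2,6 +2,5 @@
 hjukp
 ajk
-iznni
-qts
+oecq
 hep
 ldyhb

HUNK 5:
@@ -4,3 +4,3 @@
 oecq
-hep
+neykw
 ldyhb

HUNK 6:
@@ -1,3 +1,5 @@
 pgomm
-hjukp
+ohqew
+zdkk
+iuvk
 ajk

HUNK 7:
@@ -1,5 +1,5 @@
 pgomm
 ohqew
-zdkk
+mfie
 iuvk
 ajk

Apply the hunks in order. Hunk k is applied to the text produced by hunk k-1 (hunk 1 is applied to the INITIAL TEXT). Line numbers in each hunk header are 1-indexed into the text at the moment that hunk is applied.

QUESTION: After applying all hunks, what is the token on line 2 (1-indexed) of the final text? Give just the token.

Answer: ohqew

Derivation:
Hunk 1: at line 8 remove [umqo] add [nxhe] -> 14 lines: pgomm hjukp ajk rvl brua hyp hep kboh ppvdp nxhe als zhod eakjb dee
Hunk 2: at line 6 remove [kboh,ppvdp,nxhe] add [ldyhb] -> 12 lines: pgomm hjukp ajk rvl brua hyp hep ldyhb als zhod eakjb dee
Hunk 3: at line 3 remove [rvl,brua,hyp] add [iznni,qts] -> 11 lines: pgomm hjukp ajk iznni qts hep ldyhb als zhod eakjb dee
Hunk 4: at line 2 remove [iznni,qts] add [oecq] -> 10 lines: pgomm hjukp ajk oecq hep ldyhb als zhod eakjb dee
Hunk 5: at line 4 remove [hep] add [neykw] -> 10 lines: pgomm hjukp ajk oecq neykw ldyhb als zhod eakjb dee
Hunk 6: at line 1 remove [hjukp] add [ohqew,zdkk,iuvk] -> 12 lines: pgomm ohqew zdkk iuvk ajk oecq neykw ldyhb als zhod eakjb dee
Hunk 7: at line 1 remove [zdkk] add [mfie] -> 12 lines: pgomm ohqew mfie iuvk ajk oecq neykw ldyhb als zhod eakjb dee
Final line 2: ohqew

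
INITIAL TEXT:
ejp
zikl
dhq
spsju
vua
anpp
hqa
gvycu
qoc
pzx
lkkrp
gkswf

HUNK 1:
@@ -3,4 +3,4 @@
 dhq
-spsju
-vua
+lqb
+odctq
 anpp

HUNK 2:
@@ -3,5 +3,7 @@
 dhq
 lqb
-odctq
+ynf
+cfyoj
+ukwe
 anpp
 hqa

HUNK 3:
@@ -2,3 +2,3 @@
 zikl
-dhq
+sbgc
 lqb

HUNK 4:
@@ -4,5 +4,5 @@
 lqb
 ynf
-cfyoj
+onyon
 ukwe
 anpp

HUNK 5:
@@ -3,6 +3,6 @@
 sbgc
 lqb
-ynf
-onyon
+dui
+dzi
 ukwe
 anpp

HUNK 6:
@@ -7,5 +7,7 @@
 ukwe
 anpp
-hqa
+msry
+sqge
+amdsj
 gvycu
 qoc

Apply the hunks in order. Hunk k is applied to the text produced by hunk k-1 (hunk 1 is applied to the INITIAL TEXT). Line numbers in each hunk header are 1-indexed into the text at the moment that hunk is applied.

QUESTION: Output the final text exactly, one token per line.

Answer: ejp
zikl
sbgc
lqb
dui
dzi
ukwe
anpp
msry
sqge
amdsj
gvycu
qoc
pzx
lkkrp
gkswf

Derivation:
Hunk 1: at line 3 remove [spsju,vua] add [lqb,odctq] -> 12 lines: ejp zikl dhq lqb odctq anpp hqa gvycu qoc pzx lkkrp gkswf
Hunk 2: at line 3 remove [odctq] add [ynf,cfyoj,ukwe] -> 14 lines: ejp zikl dhq lqb ynf cfyoj ukwe anpp hqa gvycu qoc pzx lkkrp gkswf
Hunk 3: at line 2 remove [dhq] add [sbgc] -> 14 lines: ejp zikl sbgc lqb ynf cfyoj ukwe anpp hqa gvycu qoc pzx lkkrp gkswf
Hunk 4: at line 4 remove [cfyoj] add [onyon] -> 14 lines: ejp zikl sbgc lqb ynf onyon ukwe anpp hqa gvycu qoc pzx lkkrp gkswf
Hunk 5: at line 3 remove [ynf,onyon] add [dui,dzi] -> 14 lines: ejp zikl sbgc lqb dui dzi ukwe anpp hqa gvycu qoc pzx lkkrp gkswf
Hunk 6: at line 7 remove [hqa] add [msry,sqge,amdsj] -> 16 lines: ejp zikl sbgc lqb dui dzi ukwe anpp msry sqge amdsj gvycu qoc pzx lkkrp gkswf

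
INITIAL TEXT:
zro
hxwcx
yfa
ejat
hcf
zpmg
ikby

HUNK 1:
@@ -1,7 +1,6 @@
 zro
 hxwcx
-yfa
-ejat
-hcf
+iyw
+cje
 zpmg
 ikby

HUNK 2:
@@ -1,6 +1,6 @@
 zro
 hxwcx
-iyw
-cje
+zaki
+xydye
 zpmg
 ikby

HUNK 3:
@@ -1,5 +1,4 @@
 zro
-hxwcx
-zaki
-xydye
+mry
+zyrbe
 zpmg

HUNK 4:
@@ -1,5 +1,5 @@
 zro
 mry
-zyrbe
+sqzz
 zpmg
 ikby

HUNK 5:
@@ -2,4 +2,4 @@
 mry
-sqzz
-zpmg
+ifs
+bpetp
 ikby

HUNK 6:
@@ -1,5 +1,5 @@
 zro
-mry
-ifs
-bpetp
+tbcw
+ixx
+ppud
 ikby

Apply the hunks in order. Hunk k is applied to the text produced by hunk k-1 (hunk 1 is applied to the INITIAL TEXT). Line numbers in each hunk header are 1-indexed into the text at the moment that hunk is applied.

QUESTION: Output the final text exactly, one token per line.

Answer: zro
tbcw
ixx
ppud
ikby

Derivation:
Hunk 1: at line 1 remove [yfa,ejat,hcf] add [iyw,cje] -> 6 lines: zro hxwcx iyw cje zpmg ikby
Hunk 2: at line 1 remove [iyw,cje] add [zaki,xydye] -> 6 lines: zro hxwcx zaki xydye zpmg ikby
Hunk 3: at line 1 remove [hxwcx,zaki,xydye] add [mry,zyrbe] -> 5 lines: zro mry zyrbe zpmg ikby
Hunk 4: at line 1 remove [zyrbe] add [sqzz] -> 5 lines: zro mry sqzz zpmg ikby
Hunk 5: at line 2 remove [sqzz,zpmg] add [ifs,bpetp] -> 5 lines: zro mry ifs bpetp ikby
Hunk 6: at line 1 remove [mry,ifs,bpetp] add [tbcw,ixx,ppud] -> 5 lines: zro tbcw ixx ppud ikby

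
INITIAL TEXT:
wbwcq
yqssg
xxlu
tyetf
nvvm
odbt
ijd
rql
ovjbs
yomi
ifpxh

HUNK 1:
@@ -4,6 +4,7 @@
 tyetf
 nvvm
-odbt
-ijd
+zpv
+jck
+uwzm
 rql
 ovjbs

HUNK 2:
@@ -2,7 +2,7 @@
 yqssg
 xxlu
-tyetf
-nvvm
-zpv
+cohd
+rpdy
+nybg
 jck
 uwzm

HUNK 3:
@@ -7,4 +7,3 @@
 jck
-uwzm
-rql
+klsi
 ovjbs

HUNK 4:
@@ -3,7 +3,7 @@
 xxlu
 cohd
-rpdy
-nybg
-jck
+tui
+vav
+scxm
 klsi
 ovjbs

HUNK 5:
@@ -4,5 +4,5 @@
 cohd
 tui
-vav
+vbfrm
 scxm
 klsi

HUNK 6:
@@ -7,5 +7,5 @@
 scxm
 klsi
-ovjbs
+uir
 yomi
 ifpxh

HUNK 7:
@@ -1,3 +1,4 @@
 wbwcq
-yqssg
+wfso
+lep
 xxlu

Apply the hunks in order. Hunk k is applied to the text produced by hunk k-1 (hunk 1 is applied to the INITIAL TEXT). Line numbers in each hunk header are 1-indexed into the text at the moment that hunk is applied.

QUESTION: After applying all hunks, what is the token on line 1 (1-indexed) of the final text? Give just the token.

Hunk 1: at line 4 remove [odbt,ijd] add [zpv,jck,uwzm] -> 12 lines: wbwcq yqssg xxlu tyetf nvvm zpv jck uwzm rql ovjbs yomi ifpxh
Hunk 2: at line 2 remove [tyetf,nvvm,zpv] add [cohd,rpdy,nybg] -> 12 lines: wbwcq yqssg xxlu cohd rpdy nybg jck uwzm rql ovjbs yomi ifpxh
Hunk 3: at line 7 remove [uwzm,rql] add [klsi] -> 11 lines: wbwcq yqssg xxlu cohd rpdy nybg jck klsi ovjbs yomi ifpxh
Hunk 4: at line 3 remove [rpdy,nybg,jck] add [tui,vav,scxm] -> 11 lines: wbwcq yqssg xxlu cohd tui vav scxm klsi ovjbs yomi ifpxh
Hunk 5: at line 4 remove [vav] add [vbfrm] -> 11 lines: wbwcq yqssg xxlu cohd tui vbfrm scxm klsi ovjbs yomi ifpxh
Hunk 6: at line 7 remove [ovjbs] add [uir] -> 11 lines: wbwcq yqssg xxlu cohd tui vbfrm scxm klsi uir yomi ifpxh
Hunk 7: at line 1 remove [yqssg] add [wfso,lep] -> 12 lines: wbwcq wfso lep xxlu cohd tui vbfrm scxm klsi uir yomi ifpxh
Final line 1: wbwcq

Answer: wbwcq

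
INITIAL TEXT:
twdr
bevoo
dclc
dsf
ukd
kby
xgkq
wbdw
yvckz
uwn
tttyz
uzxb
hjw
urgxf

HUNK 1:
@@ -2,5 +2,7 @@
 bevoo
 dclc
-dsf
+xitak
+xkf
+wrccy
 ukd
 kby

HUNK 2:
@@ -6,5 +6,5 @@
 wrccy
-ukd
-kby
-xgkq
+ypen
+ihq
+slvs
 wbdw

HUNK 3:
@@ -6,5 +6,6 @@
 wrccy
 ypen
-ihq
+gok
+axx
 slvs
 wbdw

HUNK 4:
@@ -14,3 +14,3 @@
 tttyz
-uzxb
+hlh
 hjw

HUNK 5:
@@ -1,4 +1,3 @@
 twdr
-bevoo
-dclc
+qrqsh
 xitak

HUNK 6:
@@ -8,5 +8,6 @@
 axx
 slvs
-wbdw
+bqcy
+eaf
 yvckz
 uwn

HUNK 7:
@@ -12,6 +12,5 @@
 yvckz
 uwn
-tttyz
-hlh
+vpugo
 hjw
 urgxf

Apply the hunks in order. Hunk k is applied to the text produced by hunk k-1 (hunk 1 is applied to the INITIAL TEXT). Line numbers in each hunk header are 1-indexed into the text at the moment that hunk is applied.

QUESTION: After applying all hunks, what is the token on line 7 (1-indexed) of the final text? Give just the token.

Hunk 1: at line 2 remove [dsf] add [xitak,xkf,wrccy] -> 16 lines: twdr bevoo dclc xitak xkf wrccy ukd kby xgkq wbdw yvckz uwn tttyz uzxb hjw urgxf
Hunk 2: at line 6 remove [ukd,kby,xgkq] add [ypen,ihq,slvs] -> 16 lines: twdr bevoo dclc xitak xkf wrccy ypen ihq slvs wbdw yvckz uwn tttyz uzxb hjw urgxf
Hunk 3: at line 6 remove [ihq] add [gok,axx] -> 17 lines: twdr bevoo dclc xitak xkf wrccy ypen gok axx slvs wbdw yvckz uwn tttyz uzxb hjw urgxf
Hunk 4: at line 14 remove [uzxb] add [hlh] -> 17 lines: twdr bevoo dclc xitak xkf wrccy ypen gok axx slvs wbdw yvckz uwn tttyz hlh hjw urgxf
Hunk 5: at line 1 remove [bevoo,dclc] add [qrqsh] -> 16 lines: twdr qrqsh xitak xkf wrccy ypen gok axx slvs wbdw yvckz uwn tttyz hlh hjw urgxf
Hunk 6: at line 8 remove [wbdw] add [bqcy,eaf] -> 17 lines: twdr qrqsh xitak xkf wrccy ypen gok axx slvs bqcy eaf yvckz uwn tttyz hlh hjw urgxf
Hunk 7: at line 12 remove [tttyz,hlh] add [vpugo] -> 16 lines: twdr qrqsh xitak xkf wrccy ypen gok axx slvs bqcy eaf yvckz uwn vpugo hjw urgxf
Final line 7: gok

Answer: gok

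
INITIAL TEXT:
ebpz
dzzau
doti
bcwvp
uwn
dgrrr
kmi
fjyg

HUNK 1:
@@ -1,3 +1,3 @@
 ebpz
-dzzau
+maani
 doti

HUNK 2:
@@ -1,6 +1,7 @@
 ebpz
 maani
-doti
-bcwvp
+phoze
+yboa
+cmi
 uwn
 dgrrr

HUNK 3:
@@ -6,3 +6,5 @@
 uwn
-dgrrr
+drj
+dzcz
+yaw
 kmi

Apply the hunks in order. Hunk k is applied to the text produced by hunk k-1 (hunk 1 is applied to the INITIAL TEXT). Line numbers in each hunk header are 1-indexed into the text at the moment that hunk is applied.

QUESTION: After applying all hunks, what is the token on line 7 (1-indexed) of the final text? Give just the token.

Hunk 1: at line 1 remove [dzzau] add [maani] -> 8 lines: ebpz maani doti bcwvp uwn dgrrr kmi fjyg
Hunk 2: at line 1 remove [doti,bcwvp] add [phoze,yboa,cmi] -> 9 lines: ebpz maani phoze yboa cmi uwn dgrrr kmi fjyg
Hunk 3: at line 6 remove [dgrrr] add [drj,dzcz,yaw] -> 11 lines: ebpz maani phoze yboa cmi uwn drj dzcz yaw kmi fjyg
Final line 7: drj

Answer: drj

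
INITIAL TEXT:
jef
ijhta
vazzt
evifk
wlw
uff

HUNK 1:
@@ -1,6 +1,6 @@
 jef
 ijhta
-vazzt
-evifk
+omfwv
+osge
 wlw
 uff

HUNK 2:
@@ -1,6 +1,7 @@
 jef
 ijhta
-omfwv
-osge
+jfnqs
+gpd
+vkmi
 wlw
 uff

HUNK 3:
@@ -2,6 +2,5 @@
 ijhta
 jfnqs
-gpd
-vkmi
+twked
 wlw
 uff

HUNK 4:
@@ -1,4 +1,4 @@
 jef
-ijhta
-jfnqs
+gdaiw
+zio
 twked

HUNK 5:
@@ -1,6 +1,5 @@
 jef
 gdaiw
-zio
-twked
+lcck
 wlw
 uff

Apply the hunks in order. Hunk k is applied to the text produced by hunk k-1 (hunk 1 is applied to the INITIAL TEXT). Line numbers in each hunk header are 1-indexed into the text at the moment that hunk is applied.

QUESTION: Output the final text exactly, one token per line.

Hunk 1: at line 1 remove [vazzt,evifk] add [omfwv,osge] -> 6 lines: jef ijhta omfwv osge wlw uff
Hunk 2: at line 1 remove [omfwv,osge] add [jfnqs,gpd,vkmi] -> 7 lines: jef ijhta jfnqs gpd vkmi wlw uff
Hunk 3: at line 2 remove [gpd,vkmi] add [twked] -> 6 lines: jef ijhta jfnqs twked wlw uff
Hunk 4: at line 1 remove [ijhta,jfnqs] add [gdaiw,zio] -> 6 lines: jef gdaiw zio twked wlw uff
Hunk 5: at line 1 remove [zio,twked] add [lcck] -> 5 lines: jef gdaiw lcck wlw uff

Answer: jef
gdaiw
lcck
wlw
uff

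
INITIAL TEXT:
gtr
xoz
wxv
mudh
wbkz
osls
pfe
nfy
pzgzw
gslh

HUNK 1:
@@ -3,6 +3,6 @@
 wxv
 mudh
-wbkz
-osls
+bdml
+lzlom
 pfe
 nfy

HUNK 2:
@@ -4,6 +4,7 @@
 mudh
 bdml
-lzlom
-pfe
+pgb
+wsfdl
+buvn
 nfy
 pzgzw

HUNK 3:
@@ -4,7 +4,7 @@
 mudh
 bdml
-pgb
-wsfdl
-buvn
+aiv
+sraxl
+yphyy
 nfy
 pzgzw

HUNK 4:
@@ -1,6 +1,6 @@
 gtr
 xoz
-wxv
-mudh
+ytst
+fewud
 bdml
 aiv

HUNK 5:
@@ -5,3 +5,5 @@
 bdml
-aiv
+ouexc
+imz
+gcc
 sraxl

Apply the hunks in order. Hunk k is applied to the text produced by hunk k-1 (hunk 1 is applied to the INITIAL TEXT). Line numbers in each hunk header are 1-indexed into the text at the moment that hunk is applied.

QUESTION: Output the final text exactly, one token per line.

Answer: gtr
xoz
ytst
fewud
bdml
ouexc
imz
gcc
sraxl
yphyy
nfy
pzgzw
gslh

Derivation:
Hunk 1: at line 3 remove [wbkz,osls] add [bdml,lzlom] -> 10 lines: gtr xoz wxv mudh bdml lzlom pfe nfy pzgzw gslh
Hunk 2: at line 4 remove [lzlom,pfe] add [pgb,wsfdl,buvn] -> 11 lines: gtr xoz wxv mudh bdml pgb wsfdl buvn nfy pzgzw gslh
Hunk 3: at line 4 remove [pgb,wsfdl,buvn] add [aiv,sraxl,yphyy] -> 11 lines: gtr xoz wxv mudh bdml aiv sraxl yphyy nfy pzgzw gslh
Hunk 4: at line 1 remove [wxv,mudh] add [ytst,fewud] -> 11 lines: gtr xoz ytst fewud bdml aiv sraxl yphyy nfy pzgzw gslh
Hunk 5: at line 5 remove [aiv] add [ouexc,imz,gcc] -> 13 lines: gtr xoz ytst fewud bdml ouexc imz gcc sraxl yphyy nfy pzgzw gslh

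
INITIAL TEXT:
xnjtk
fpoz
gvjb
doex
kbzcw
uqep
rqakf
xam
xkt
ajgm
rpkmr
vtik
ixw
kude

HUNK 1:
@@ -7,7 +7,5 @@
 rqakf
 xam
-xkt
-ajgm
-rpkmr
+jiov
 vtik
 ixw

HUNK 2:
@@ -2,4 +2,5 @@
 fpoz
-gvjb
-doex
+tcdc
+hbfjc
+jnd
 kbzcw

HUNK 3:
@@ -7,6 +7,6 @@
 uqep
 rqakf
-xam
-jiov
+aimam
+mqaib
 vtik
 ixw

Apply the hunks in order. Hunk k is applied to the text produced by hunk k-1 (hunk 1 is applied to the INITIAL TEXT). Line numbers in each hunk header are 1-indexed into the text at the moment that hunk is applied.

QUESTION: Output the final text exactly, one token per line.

Hunk 1: at line 7 remove [xkt,ajgm,rpkmr] add [jiov] -> 12 lines: xnjtk fpoz gvjb doex kbzcw uqep rqakf xam jiov vtik ixw kude
Hunk 2: at line 2 remove [gvjb,doex] add [tcdc,hbfjc,jnd] -> 13 lines: xnjtk fpoz tcdc hbfjc jnd kbzcw uqep rqakf xam jiov vtik ixw kude
Hunk 3: at line 7 remove [xam,jiov] add [aimam,mqaib] -> 13 lines: xnjtk fpoz tcdc hbfjc jnd kbzcw uqep rqakf aimam mqaib vtik ixw kude

Answer: xnjtk
fpoz
tcdc
hbfjc
jnd
kbzcw
uqep
rqakf
aimam
mqaib
vtik
ixw
kude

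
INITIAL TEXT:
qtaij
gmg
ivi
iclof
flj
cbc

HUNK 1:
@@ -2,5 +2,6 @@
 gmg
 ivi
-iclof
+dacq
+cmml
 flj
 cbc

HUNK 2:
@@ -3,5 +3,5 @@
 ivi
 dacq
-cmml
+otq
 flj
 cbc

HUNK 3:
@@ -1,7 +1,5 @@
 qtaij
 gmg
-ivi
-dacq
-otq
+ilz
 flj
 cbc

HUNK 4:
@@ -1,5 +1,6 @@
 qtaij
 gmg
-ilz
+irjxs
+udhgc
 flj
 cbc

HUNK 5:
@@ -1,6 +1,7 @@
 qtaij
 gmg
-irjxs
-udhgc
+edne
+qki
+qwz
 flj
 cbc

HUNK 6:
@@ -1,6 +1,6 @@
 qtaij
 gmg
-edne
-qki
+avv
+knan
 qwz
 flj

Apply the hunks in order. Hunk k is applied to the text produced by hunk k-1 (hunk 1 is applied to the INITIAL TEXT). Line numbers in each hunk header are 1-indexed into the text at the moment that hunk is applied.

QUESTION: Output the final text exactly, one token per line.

Hunk 1: at line 2 remove [iclof] add [dacq,cmml] -> 7 lines: qtaij gmg ivi dacq cmml flj cbc
Hunk 2: at line 3 remove [cmml] add [otq] -> 7 lines: qtaij gmg ivi dacq otq flj cbc
Hunk 3: at line 1 remove [ivi,dacq,otq] add [ilz] -> 5 lines: qtaij gmg ilz flj cbc
Hunk 4: at line 1 remove [ilz] add [irjxs,udhgc] -> 6 lines: qtaij gmg irjxs udhgc flj cbc
Hunk 5: at line 1 remove [irjxs,udhgc] add [edne,qki,qwz] -> 7 lines: qtaij gmg edne qki qwz flj cbc
Hunk 6: at line 1 remove [edne,qki] add [avv,knan] -> 7 lines: qtaij gmg avv knan qwz flj cbc

Answer: qtaij
gmg
avv
knan
qwz
flj
cbc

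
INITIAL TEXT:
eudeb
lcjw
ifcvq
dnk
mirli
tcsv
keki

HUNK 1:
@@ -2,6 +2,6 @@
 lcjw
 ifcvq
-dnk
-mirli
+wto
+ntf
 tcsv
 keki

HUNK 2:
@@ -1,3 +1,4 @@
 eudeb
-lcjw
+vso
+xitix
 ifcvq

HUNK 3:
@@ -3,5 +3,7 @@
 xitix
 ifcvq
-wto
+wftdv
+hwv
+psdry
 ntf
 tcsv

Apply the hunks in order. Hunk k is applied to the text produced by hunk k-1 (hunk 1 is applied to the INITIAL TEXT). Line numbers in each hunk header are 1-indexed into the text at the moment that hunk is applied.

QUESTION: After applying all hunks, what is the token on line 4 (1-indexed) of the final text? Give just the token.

Answer: ifcvq

Derivation:
Hunk 1: at line 2 remove [dnk,mirli] add [wto,ntf] -> 7 lines: eudeb lcjw ifcvq wto ntf tcsv keki
Hunk 2: at line 1 remove [lcjw] add [vso,xitix] -> 8 lines: eudeb vso xitix ifcvq wto ntf tcsv keki
Hunk 3: at line 3 remove [wto] add [wftdv,hwv,psdry] -> 10 lines: eudeb vso xitix ifcvq wftdv hwv psdry ntf tcsv keki
Final line 4: ifcvq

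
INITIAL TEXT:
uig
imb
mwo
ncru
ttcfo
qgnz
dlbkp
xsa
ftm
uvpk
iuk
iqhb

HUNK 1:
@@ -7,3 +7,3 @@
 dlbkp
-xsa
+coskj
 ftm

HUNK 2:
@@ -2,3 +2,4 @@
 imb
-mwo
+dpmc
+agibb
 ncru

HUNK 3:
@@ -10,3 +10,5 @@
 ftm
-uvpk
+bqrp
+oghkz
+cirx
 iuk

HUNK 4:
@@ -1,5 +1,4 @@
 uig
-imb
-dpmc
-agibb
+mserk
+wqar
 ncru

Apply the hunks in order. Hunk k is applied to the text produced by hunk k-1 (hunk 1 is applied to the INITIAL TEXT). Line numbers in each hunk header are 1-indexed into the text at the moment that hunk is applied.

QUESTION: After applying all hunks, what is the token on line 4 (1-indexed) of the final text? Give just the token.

Hunk 1: at line 7 remove [xsa] add [coskj] -> 12 lines: uig imb mwo ncru ttcfo qgnz dlbkp coskj ftm uvpk iuk iqhb
Hunk 2: at line 2 remove [mwo] add [dpmc,agibb] -> 13 lines: uig imb dpmc agibb ncru ttcfo qgnz dlbkp coskj ftm uvpk iuk iqhb
Hunk 3: at line 10 remove [uvpk] add [bqrp,oghkz,cirx] -> 15 lines: uig imb dpmc agibb ncru ttcfo qgnz dlbkp coskj ftm bqrp oghkz cirx iuk iqhb
Hunk 4: at line 1 remove [imb,dpmc,agibb] add [mserk,wqar] -> 14 lines: uig mserk wqar ncru ttcfo qgnz dlbkp coskj ftm bqrp oghkz cirx iuk iqhb
Final line 4: ncru

Answer: ncru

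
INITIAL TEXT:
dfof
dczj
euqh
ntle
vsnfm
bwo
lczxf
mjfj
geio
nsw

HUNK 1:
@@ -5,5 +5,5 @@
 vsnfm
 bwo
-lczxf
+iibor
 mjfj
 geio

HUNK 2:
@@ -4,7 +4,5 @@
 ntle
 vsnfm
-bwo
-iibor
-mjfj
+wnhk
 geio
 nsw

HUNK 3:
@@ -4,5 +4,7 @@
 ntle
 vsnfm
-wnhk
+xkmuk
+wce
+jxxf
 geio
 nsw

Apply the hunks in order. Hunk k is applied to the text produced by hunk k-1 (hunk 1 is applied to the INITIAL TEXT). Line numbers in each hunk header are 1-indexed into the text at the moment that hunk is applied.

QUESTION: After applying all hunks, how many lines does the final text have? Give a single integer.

Answer: 10

Derivation:
Hunk 1: at line 5 remove [lczxf] add [iibor] -> 10 lines: dfof dczj euqh ntle vsnfm bwo iibor mjfj geio nsw
Hunk 2: at line 4 remove [bwo,iibor,mjfj] add [wnhk] -> 8 lines: dfof dczj euqh ntle vsnfm wnhk geio nsw
Hunk 3: at line 4 remove [wnhk] add [xkmuk,wce,jxxf] -> 10 lines: dfof dczj euqh ntle vsnfm xkmuk wce jxxf geio nsw
Final line count: 10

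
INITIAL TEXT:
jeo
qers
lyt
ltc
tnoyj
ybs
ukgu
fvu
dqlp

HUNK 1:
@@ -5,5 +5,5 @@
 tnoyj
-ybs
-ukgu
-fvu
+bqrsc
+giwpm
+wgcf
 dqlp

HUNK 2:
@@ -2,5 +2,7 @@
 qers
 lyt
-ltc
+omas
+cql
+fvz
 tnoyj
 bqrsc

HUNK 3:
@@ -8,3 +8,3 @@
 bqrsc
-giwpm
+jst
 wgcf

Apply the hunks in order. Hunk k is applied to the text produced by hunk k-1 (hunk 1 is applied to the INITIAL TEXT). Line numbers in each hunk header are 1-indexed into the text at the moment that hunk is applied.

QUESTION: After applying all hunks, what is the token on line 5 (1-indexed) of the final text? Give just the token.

Answer: cql

Derivation:
Hunk 1: at line 5 remove [ybs,ukgu,fvu] add [bqrsc,giwpm,wgcf] -> 9 lines: jeo qers lyt ltc tnoyj bqrsc giwpm wgcf dqlp
Hunk 2: at line 2 remove [ltc] add [omas,cql,fvz] -> 11 lines: jeo qers lyt omas cql fvz tnoyj bqrsc giwpm wgcf dqlp
Hunk 3: at line 8 remove [giwpm] add [jst] -> 11 lines: jeo qers lyt omas cql fvz tnoyj bqrsc jst wgcf dqlp
Final line 5: cql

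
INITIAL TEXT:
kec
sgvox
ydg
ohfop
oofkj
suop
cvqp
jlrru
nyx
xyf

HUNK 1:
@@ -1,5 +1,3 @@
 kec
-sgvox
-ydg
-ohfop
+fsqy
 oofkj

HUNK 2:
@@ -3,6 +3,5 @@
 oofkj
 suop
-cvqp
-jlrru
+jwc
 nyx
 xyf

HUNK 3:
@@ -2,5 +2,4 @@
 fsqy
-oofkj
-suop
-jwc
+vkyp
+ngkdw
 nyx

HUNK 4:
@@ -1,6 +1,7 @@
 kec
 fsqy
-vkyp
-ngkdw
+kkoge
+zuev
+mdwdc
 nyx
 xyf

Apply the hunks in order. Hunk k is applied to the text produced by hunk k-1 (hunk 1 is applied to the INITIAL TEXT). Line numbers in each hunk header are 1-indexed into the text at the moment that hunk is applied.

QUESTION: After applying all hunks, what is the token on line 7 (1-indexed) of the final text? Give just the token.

Hunk 1: at line 1 remove [sgvox,ydg,ohfop] add [fsqy] -> 8 lines: kec fsqy oofkj suop cvqp jlrru nyx xyf
Hunk 2: at line 3 remove [cvqp,jlrru] add [jwc] -> 7 lines: kec fsqy oofkj suop jwc nyx xyf
Hunk 3: at line 2 remove [oofkj,suop,jwc] add [vkyp,ngkdw] -> 6 lines: kec fsqy vkyp ngkdw nyx xyf
Hunk 4: at line 1 remove [vkyp,ngkdw] add [kkoge,zuev,mdwdc] -> 7 lines: kec fsqy kkoge zuev mdwdc nyx xyf
Final line 7: xyf

Answer: xyf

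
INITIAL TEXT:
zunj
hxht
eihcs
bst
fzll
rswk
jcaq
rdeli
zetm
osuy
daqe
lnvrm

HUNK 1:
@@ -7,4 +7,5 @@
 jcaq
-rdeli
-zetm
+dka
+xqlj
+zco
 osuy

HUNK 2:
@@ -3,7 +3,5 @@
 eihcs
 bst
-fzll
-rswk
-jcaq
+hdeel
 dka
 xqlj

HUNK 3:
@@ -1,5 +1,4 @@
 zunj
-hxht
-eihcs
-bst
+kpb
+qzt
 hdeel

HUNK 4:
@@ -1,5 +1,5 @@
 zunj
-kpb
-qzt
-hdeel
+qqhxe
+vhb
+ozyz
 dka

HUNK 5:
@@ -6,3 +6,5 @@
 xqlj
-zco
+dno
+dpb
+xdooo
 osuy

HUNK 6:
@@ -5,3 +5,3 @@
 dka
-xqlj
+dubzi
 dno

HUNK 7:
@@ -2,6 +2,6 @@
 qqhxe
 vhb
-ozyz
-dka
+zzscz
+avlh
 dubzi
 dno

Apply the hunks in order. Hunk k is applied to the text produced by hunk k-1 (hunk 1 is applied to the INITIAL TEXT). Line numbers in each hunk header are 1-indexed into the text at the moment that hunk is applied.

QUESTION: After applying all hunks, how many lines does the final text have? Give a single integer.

Hunk 1: at line 7 remove [rdeli,zetm] add [dka,xqlj,zco] -> 13 lines: zunj hxht eihcs bst fzll rswk jcaq dka xqlj zco osuy daqe lnvrm
Hunk 2: at line 3 remove [fzll,rswk,jcaq] add [hdeel] -> 11 lines: zunj hxht eihcs bst hdeel dka xqlj zco osuy daqe lnvrm
Hunk 3: at line 1 remove [hxht,eihcs,bst] add [kpb,qzt] -> 10 lines: zunj kpb qzt hdeel dka xqlj zco osuy daqe lnvrm
Hunk 4: at line 1 remove [kpb,qzt,hdeel] add [qqhxe,vhb,ozyz] -> 10 lines: zunj qqhxe vhb ozyz dka xqlj zco osuy daqe lnvrm
Hunk 5: at line 6 remove [zco] add [dno,dpb,xdooo] -> 12 lines: zunj qqhxe vhb ozyz dka xqlj dno dpb xdooo osuy daqe lnvrm
Hunk 6: at line 5 remove [xqlj] add [dubzi] -> 12 lines: zunj qqhxe vhb ozyz dka dubzi dno dpb xdooo osuy daqe lnvrm
Hunk 7: at line 2 remove [ozyz,dka] add [zzscz,avlh] -> 12 lines: zunj qqhxe vhb zzscz avlh dubzi dno dpb xdooo osuy daqe lnvrm
Final line count: 12

Answer: 12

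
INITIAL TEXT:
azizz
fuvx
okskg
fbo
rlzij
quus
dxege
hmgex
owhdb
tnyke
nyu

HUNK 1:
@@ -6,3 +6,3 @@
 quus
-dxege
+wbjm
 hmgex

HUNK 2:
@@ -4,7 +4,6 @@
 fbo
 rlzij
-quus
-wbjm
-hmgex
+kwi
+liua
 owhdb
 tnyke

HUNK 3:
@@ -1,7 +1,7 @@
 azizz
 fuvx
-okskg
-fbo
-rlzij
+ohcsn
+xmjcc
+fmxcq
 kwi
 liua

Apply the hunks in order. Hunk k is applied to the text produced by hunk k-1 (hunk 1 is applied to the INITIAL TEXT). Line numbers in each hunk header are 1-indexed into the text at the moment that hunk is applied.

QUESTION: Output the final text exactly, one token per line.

Hunk 1: at line 6 remove [dxege] add [wbjm] -> 11 lines: azizz fuvx okskg fbo rlzij quus wbjm hmgex owhdb tnyke nyu
Hunk 2: at line 4 remove [quus,wbjm,hmgex] add [kwi,liua] -> 10 lines: azizz fuvx okskg fbo rlzij kwi liua owhdb tnyke nyu
Hunk 3: at line 1 remove [okskg,fbo,rlzij] add [ohcsn,xmjcc,fmxcq] -> 10 lines: azizz fuvx ohcsn xmjcc fmxcq kwi liua owhdb tnyke nyu

Answer: azizz
fuvx
ohcsn
xmjcc
fmxcq
kwi
liua
owhdb
tnyke
nyu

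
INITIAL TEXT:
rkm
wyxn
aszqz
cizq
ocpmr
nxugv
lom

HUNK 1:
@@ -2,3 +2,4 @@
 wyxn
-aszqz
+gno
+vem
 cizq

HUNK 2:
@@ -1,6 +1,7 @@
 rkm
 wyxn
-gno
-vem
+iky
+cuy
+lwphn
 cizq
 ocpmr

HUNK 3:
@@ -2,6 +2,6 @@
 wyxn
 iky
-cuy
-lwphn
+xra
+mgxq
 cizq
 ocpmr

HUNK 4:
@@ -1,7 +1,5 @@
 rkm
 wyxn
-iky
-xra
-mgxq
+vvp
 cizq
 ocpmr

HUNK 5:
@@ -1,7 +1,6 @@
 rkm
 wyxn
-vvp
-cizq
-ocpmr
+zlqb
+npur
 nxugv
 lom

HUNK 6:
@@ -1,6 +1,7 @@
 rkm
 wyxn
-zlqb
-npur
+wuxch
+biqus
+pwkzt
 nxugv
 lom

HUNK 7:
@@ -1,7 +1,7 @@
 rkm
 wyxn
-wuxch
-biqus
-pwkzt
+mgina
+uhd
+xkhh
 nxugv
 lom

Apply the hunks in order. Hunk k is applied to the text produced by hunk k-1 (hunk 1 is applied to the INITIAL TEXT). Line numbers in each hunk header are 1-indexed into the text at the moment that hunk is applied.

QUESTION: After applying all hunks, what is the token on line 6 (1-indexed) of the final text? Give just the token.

Answer: nxugv

Derivation:
Hunk 1: at line 2 remove [aszqz] add [gno,vem] -> 8 lines: rkm wyxn gno vem cizq ocpmr nxugv lom
Hunk 2: at line 1 remove [gno,vem] add [iky,cuy,lwphn] -> 9 lines: rkm wyxn iky cuy lwphn cizq ocpmr nxugv lom
Hunk 3: at line 2 remove [cuy,lwphn] add [xra,mgxq] -> 9 lines: rkm wyxn iky xra mgxq cizq ocpmr nxugv lom
Hunk 4: at line 1 remove [iky,xra,mgxq] add [vvp] -> 7 lines: rkm wyxn vvp cizq ocpmr nxugv lom
Hunk 5: at line 1 remove [vvp,cizq,ocpmr] add [zlqb,npur] -> 6 lines: rkm wyxn zlqb npur nxugv lom
Hunk 6: at line 1 remove [zlqb,npur] add [wuxch,biqus,pwkzt] -> 7 lines: rkm wyxn wuxch biqus pwkzt nxugv lom
Hunk 7: at line 1 remove [wuxch,biqus,pwkzt] add [mgina,uhd,xkhh] -> 7 lines: rkm wyxn mgina uhd xkhh nxugv lom
Final line 6: nxugv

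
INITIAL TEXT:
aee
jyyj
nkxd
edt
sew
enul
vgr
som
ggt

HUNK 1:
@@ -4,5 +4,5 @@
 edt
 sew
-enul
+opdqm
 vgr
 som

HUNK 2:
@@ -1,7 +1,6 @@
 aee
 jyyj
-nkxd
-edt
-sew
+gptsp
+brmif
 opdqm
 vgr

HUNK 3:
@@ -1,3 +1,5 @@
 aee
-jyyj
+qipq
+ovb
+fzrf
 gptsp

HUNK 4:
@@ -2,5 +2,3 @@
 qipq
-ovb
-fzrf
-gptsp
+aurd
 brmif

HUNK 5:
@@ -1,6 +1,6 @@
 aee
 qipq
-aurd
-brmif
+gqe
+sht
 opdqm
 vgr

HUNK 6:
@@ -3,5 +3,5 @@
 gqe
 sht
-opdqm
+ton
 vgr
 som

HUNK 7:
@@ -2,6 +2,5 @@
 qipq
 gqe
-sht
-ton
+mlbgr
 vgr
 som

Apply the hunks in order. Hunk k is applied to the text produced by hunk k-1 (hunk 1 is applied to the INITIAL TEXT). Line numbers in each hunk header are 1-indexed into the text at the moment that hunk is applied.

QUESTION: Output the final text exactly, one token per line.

Answer: aee
qipq
gqe
mlbgr
vgr
som
ggt

Derivation:
Hunk 1: at line 4 remove [enul] add [opdqm] -> 9 lines: aee jyyj nkxd edt sew opdqm vgr som ggt
Hunk 2: at line 1 remove [nkxd,edt,sew] add [gptsp,brmif] -> 8 lines: aee jyyj gptsp brmif opdqm vgr som ggt
Hunk 3: at line 1 remove [jyyj] add [qipq,ovb,fzrf] -> 10 lines: aee qipq ovb fzrf gptsp brmif opdqm vgr som ggt
Hunk 4: at line 2 remove [ovb,fzrf,gptsp] add [aurd] -> 8 lines: aee qipq aurd brmif opdqm vgr som ggt
Hunk 5: at line 1 remove [aurd,brmif] add [gqe,sht] -> 8 lines: aee qipq gqe sht opdqm vgr som ggt
Hunk 6: at line 3 remove [opdqm] add [ton] -> 8 lines: aee qipq gqe sht ton vgr som ggt
Hunk 7: at line 2 remove [sht,ton] add [mlbgr] -> 7 lines: aee qipq gqe mlbgr vgr som ggt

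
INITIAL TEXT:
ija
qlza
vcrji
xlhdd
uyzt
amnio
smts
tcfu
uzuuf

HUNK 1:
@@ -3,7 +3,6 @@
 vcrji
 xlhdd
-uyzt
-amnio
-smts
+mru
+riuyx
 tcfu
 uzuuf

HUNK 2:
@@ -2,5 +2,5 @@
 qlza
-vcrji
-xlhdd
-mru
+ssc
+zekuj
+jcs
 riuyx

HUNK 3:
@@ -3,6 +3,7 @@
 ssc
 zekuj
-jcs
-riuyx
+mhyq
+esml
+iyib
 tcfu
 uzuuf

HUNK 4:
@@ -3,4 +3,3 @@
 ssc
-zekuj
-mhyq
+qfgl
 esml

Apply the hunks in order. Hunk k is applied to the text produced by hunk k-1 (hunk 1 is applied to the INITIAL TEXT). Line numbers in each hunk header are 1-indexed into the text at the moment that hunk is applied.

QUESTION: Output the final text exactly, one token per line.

Answer: ija
qlza
ssc
qfgl
esml
iyib
tcfu
uzuuf

Derivation:
Hunk 1: at line 3 remove [uyzt,amnio,smts] add [mru,riuyx] -> 8 lines: ija qlza vcrji xlhdd mru riuyx tcfu uzuuf
Hunk 2: at line 2 remove [vcrji,xlhdd,mru] add [ssc,zekuj,jcs] -> 8 lines: ija qlza ssc zekuj jcs riuyx tcfu uzuuf
Hunk 3: at line 3 remove [jcs,riuyx] add [mhyq,esml,iyib] -> 9 lines: ija qlza ssc zekuj mhyq esml iyib tcfu uzuuf
Hunk 4: at line 3 remove [zekuj,mhyq] add [qfgl] -> 8 lines: ija qlza ssc qfgl esml iyib tcfu uzuuf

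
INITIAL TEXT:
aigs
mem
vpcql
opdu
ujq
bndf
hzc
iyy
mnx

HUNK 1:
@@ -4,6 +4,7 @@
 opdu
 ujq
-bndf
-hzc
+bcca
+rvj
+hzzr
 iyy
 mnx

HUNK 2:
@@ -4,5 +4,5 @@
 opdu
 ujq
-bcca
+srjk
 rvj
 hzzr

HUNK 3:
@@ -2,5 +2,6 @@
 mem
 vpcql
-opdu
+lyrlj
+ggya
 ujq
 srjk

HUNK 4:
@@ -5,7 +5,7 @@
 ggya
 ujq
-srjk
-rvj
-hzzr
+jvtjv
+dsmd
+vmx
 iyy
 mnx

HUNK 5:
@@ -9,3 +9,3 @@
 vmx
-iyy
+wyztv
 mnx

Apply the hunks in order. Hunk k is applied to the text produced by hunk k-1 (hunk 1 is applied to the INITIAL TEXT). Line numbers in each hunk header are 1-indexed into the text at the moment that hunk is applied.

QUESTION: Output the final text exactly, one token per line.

Answer: aigs
mem
vpcql
lyrlj
ggya
ujq
jvtjv
dsmd
vmx
wyztv
mnx

Derivation:
Hunk 1: at line 4 remove [bndf,hzc] add [bcca,rvj,hzzr] -> 10 lines: aigs mem vpcql opdu ujq bcca rvj hzzr iyy mnx
Hunk 2: at line 4 remove [bcca] add [srjk] -> 10 lines: aigs mem vpcql opdu ujq srjk rvj hzzr iyy mnx
Hunk 3: at line 2 remove [opdu] add [lyrlj,ggya] -> 11 lines: aigs mem vpcql lyrlj ggya ujq srjk rvj hzzr iyy mnx
Hunk 4: at line 5 remove [srjk,rvj,hzzr] add [jvtjv,dsmd,vmx] -> 11 lines: aigs mem vpcql lyrlj ggya ujq jvtjv dsmd vmx iyy mnx
Hunk 5: at line 9 remove [iyy] add [wyztv] -> 11 lines: aigs mem vpcql lyrlj ggya ujq jvtjv dsmd vmx wyztv mnx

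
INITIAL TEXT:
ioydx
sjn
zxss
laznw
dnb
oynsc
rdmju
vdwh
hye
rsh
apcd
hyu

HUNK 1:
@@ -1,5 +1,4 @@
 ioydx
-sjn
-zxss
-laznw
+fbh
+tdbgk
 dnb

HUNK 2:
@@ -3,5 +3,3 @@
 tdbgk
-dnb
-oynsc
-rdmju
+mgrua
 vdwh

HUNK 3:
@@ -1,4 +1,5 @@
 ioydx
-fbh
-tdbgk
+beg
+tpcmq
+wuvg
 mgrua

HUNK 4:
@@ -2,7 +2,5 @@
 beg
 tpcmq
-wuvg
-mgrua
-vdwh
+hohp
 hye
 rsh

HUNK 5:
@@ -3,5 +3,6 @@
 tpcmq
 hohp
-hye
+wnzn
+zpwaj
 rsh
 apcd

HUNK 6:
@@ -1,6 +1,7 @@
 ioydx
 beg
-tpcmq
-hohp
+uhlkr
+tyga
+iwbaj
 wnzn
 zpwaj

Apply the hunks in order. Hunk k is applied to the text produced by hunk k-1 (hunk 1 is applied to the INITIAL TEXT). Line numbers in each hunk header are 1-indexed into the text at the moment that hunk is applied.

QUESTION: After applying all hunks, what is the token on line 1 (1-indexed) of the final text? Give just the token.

Answer: ioydx

Derivation:
Hunk 1: at line 1 remove [sjn,zxss,laznw] add [fbh,tdbgk] -> 11 lines: ioydx fbh tdbgk dnb oynsc rdmju vdwh hye rsh apcd hyu
Hunk 2: at line 3 remove [dnb,oynsc,rdmju] add [mgrua] -> 9 lines: ioydx fbh tdbgk mgrua vdwh hye rsh apcd hyu
Hunk 3: at line 1 remove [fbh,tdbgk] add [beg,tpcmq,wuvg] -> 10 lines: ioydx beg tpcmq wuvg mgrua vdwh hye rsh apcd hyu
Hunk 4: at line 2 remove [wuvg,mgrua,vdwh] add [hohp] -> 8 lines: ioydx beg tpcmq hohp hye rsh apcd hyu
Hunk 5: at line 3 remove [hye] add [wnzn,zpwaj] -> 9 lines: ioydx beg tpcmq hohp wnzn zpwaj rsh apcd hyu
Hunk 6: at line 1 remove [tpcmq,hohp] add [uhlkr,tyga,iwbaj] -> 10 lines: ioydx beg uhlkr tyga iwbaj wnzn zpwaj rsh apcd hyu
Final line 1: ioydx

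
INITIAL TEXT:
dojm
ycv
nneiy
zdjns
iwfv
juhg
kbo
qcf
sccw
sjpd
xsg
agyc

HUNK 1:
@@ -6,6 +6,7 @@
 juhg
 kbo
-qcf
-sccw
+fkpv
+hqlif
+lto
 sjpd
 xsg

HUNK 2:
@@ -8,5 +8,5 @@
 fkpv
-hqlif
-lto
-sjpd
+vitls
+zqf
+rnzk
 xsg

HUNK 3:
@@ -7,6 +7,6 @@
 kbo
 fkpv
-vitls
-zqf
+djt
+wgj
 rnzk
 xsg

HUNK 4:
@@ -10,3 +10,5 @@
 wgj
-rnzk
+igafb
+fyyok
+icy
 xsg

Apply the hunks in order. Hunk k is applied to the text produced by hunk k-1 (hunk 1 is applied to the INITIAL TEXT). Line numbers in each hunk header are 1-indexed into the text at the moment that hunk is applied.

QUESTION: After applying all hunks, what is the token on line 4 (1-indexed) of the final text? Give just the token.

Hunk 1: at line 6 remove [qcf,sccw] add [fkpv,hqlif,lto] -> 13 lines: dojm ycv nneiy zdjns iwfv juhg kbo fkpv hqlif lto sjpd xsg agyc
Hunk 2: at line 8 remove [hqlif,lto,sjpd] add [vitls,zqf,rnzk] -> 13 lines: dojm ycv nneiy zdjns iwfv juhg kbo fkpv vitls zqf rnzk xsg agyc
Hunk 3: at line 7 remove [vitls,zqf] add [djt,wgj] -> 13 lines: dojm ycv nneiy zdjns iwfv juhg kbo fkpv djt wgj rnzk xsg agyc
Hunk 4: at line 10 remove [rnzk] add [igafb,fyyok,icy] -> 15 lines: dojm ycv nneiy zdjns iwfv juhg kbo fkpv djt wgj igafb fyyok icy xsg agyc
Final line 4: zdjns

Answer: zdjns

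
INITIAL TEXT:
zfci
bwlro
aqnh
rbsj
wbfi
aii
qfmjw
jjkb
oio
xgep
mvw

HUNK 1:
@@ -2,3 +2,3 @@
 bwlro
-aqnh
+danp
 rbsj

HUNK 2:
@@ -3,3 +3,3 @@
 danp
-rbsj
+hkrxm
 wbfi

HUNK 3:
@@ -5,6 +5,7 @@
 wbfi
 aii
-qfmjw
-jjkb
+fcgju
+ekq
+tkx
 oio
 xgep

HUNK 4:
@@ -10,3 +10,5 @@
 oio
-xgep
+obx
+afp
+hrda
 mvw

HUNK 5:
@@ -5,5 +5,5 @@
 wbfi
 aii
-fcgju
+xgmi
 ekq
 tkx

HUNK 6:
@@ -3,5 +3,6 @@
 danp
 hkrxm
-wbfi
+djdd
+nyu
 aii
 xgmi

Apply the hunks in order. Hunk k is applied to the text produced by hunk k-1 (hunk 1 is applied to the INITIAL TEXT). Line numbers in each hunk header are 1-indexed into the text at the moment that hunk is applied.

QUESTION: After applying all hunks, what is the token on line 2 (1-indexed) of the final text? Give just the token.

Hunk 1: at line 2 remove [aqnh] add [danp] -> 11 lines: zfci bwlro danp rbsj wbfi aii qfmjw jjkb oio xgep mvw
Hunk 2: at line 3 remove [rbsj] add [hkrxm] -> 11 lines: zfci bwlro danp hkrxm wbfi aii qfmjw jjkb oio xgep mvw
Hunk 3: at line 5 remove [qfmjw,jjkb] add [fcgju,ekq,tkx] -> 12 lines: zfci bwlro danp hkrxm wbfi aii fcgju ekq tkx oio xgep mvw
Hunk 4: at line 10 remove [xgep] add [obx,afp,hrda] -> 14 lines: zfci bwlro danp hkrxm wbfi aii fcgju ekq tkx oio obx afp hrda mvw
Hunk 5: at line 5 remove [fcgju] add [xgmi] -> 14 lines: zfci bwlro danp hkrxm wbfi aii xgmi ekq tkx oio obx afp hrda mvw
Hunk 6: at line 3 remove [wbfi] add [djdd,nyu] -> 15 lines: zfci bwlro danp hkrxm djdd nyu aii xgmi ekq tkx oio obx afp hrda mvw
Final line 2: bwlro

Answer: bwlro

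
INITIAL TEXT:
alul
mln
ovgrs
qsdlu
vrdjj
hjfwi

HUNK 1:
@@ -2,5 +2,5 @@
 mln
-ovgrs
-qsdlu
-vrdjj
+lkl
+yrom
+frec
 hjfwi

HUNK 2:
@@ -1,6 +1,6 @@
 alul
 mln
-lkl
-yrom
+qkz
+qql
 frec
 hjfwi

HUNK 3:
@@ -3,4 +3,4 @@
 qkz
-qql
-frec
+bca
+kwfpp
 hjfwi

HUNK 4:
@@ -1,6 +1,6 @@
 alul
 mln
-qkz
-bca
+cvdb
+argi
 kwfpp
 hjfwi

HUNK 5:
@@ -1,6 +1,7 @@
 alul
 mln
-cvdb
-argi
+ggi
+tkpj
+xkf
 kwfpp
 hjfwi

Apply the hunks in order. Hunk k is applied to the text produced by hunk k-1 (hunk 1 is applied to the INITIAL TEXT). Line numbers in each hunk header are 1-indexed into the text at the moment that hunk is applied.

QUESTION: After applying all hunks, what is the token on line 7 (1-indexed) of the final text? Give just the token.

Hunk 1: at line 2 remove [ovgrs,qsdlu,vrdjj] add [lkl,yrom,frec] -> 6 lines: alul mln lkl yrom frec hjfwi
Hunk 2: at line 1 remove [lkl,yrom] add [qkz,qql] -> 6 lines: alul mln qkz qql frec hjfwi
Hunk 3: at line 3 remove [qql,frec] add [bca,kwfpp] -> 6 lines: alul mln qkz bca kwfpp hjfwi
Hunk 4: at line 1 remove [qkz,bca] add [cvdb,argi] -> 6 lines: alul mln cvdb argi kwfpp hjfwi
Hunk 5: at line 1 remove [cvdb,argi] add [ggi,tkpj,xkf] -> 7 lines: alul mln ggi tkpj xkf kwfpp hjfwi
Final line 7: hjfwi

Answer: hjfwi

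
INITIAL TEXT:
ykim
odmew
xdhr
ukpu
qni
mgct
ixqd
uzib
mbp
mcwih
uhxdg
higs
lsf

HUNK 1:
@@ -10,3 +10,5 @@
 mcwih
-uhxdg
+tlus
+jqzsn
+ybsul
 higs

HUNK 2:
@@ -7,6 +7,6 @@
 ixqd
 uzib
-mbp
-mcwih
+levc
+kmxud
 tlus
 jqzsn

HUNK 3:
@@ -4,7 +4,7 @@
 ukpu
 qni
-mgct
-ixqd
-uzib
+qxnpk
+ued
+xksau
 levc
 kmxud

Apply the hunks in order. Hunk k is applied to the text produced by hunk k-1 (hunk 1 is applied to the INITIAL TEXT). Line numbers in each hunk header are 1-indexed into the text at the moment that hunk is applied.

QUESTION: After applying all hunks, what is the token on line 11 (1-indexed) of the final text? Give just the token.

Hunk 1: at line 10 remove [uhxdg] add [tlus,jqzsn,ybsul] -> 15 lines: ykim odmew xdhr ukpu qni mgct ixqd uzib mbp mcwih tlus jqzsn ybsul higs lsf
Hunk 2: at line 7 remove [mbp,mcwih] add [levc,kmxud] -> 15 lines: ykim odmew xdhr ukpu qni mgct ixqd uzib levc kmxud tlus jqzsn ybsul higs lsf
Hunk 3: at line 4 remove [mgct,ixqd,uzib] add [qxnpk,ued,xksau] -> 15 lines: ykim odmew xdhr ukpu qni qxnpk ued xksau levc kmxud tlus jqzsn ybsul higs lsf
Final line 11: tlus

Answer: tlus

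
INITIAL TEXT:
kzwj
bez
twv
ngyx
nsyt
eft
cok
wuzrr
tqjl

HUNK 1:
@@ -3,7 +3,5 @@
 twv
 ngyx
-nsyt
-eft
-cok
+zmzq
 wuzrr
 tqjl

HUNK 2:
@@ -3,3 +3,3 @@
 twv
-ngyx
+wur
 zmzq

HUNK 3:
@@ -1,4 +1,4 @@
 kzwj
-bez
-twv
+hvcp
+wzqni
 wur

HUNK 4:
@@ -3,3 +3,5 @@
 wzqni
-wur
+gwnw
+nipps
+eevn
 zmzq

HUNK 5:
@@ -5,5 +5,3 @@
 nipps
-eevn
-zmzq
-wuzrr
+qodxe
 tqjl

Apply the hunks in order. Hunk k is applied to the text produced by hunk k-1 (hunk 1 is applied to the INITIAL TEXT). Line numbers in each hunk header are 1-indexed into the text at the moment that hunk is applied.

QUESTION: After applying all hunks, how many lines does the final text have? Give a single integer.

Answer: 7

Derivation:
Hunk 1: at line 3 remove [nsyt,eft,cok] add [zmzq] -> 7 lines: kzwj bez twv ngyx zmzq wuzrr tqjl
Hunk 2: at line 3 remove [ngyx] add [wur] -> 7 lines: kzwj bez twv wur zmzq wuzrr tqjl
Hunk 3: at line 1 remove [bez,twv] add [hvcp,wzqni] -> 7 lines: kzwj hvcp wzqni wur zmzq wuzrr tqjl
Hunk 4: at line 3 remove [wur] add [gwnw,nipps,eevn] -> 9 lines: kzwj hvcp wzqni gwnw nipps eevn zmzq wuzrr tqjl
Hunk 5: at line 5 remove [eevn,zmzq,wuzrr] add [qodxe] -> 7 lines: kzwj hvcp wzqni gwnw nipps qodxe tqjl
Final line count: 7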